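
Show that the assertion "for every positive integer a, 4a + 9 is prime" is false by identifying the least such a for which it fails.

A counterexample is any positive integer a such that 4a + 9 is not prime; we check each in order.
For a = 1, 2 the conclusion holds.
a = 3: 4a + 9 = 21 = 3 × 7, composite.
Hence a = 3 is a counterexample.

a = 3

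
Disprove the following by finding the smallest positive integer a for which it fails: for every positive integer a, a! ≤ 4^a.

The first 8 eligible values, up to a = 8, all satisfy the conclusion.
a = 9: a! = 362880 and 4^a = 262144, so 362880 > 262144.
Hence a = 9 is a counterexample.

a = 9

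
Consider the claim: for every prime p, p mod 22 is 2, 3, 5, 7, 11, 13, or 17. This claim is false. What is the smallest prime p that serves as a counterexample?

The first 7 eligible values, up to p = 17, all satisfy the conclusion.
p = 19: 19 mod 22 = 19 — not in {2, 3, 5, 7, 11, 13, 17}.

p = 19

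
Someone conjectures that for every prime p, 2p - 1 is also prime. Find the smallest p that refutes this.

p = 5

We need the least prime p for which 2p - 1 is not prime.
p = 2: 2p - 1 = 3, prime.
p = 3: 2p - 1 = 5, prime.
p = 5: 2p - 1 = 9 = 3 × 3, not prime.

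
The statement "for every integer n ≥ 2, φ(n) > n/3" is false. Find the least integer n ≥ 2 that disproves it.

n = 6

For n = 2, 3, 4, 5 the conclusion holds.
n = 6: φ(6) = 2 and 6/3 = 2, so φ(6) ≤ 6/3.
Thus n = 6 disproves the claim, and no smaller n works.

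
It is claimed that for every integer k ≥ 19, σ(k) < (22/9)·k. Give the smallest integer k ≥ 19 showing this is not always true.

k = 24

We need the least integer k ≥ 19 for which the claim fails.
The first 5 eligible values, up to k = 23, all satisfy the conclusion.
k = 24: σ(24) = 60; 60 ≥ 176/3.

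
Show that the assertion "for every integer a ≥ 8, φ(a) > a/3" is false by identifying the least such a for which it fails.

a = 12

Check each integer a ≥ 8 in order until the claim fails.
a = 8: φ(8) = 4 and 8/3 = 8/3, so φ(8) > 8/3.
a = 9: φ(9) = 6 and 9/3 = 3, so φ(9) > 9/3.
a = 10: φ(10) = 4 and 10/3 = 10/3, so φ(10) > 10/3.
a = 11: φ(11) = 10 and 11/3 = 11/3, so φ(11) > 11/3.
a = 12: φ(12) = 4 and 12/3 = 4, so φ(12) ≤ 12/3.
So a = 12 is the smallest counterexample.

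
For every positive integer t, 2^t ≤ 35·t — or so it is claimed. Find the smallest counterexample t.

We need the least positive integer t for which 2^t > 35·t.
For t = 1, 2, 3, 4, 5, 6, 7, 8 the conclusion holds.
t = 9: 2^t = 512 and 35·t = 315, so 512 > 315.
So t = 9 is the smallest counterexample.

t = 9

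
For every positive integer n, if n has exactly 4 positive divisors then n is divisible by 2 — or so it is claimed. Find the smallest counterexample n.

n = 15

We need the least positive integer n for which n has exactly 4 positive divisors but n is not divisible by 2.
n = 6: τ(6) = 4; 6 mod 2 = 0.
n = 8: τ(8) = 4; 8 mod 2 = 0.
n = 10: τ(10) = 4; 10 mod 2 = 0.
n = 14: τ(14) = 4; 14 mod 2 = 0.
n = 15: τ(15) = 4; 15 mod 2 = 1.
So n = 15 is the smallest counterexample.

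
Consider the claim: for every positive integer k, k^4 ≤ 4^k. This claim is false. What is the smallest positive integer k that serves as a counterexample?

Check each positive integer k in order until k^4 > 4^k.
For k = 1, 2 the conclusion holds.
k = 3: k^4 = 81 and 4^k = 64, so 81 > 64.

k = 3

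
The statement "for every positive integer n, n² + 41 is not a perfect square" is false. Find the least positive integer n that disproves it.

A counterexample is any positive integer n such that n² + 41 is a perfect square; we check each in order.
For n = 1, 2, 3, 4, …, 17, 18, 19 the conclusion holds.
n = 20: 20² + 41 = 441 = 21², a perfect square.
So n = 20 is the smallest counterexample.

n = 20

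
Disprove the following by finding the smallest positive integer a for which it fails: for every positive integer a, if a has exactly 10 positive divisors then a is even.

a = 405

The first 9 eligible values, up to a = 368, all satisfy the conclusion.
a = 405: divisors of 405: 10 divisors; 405 is odd.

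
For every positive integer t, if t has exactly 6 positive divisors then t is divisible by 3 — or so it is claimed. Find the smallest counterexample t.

t = 20

For t = 12, 18 the conclusion holds.
t = 20: τ(20) = 6; 20 mod 3 = 2.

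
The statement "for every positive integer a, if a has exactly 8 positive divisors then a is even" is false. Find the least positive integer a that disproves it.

For a = 24, 30, 40, 42, …, 88, 102, 104 the conclusion holds.
a = 105: divisors of 105: 1, 3, 5, 7, 15, 21, 35, 105; 105 is odd.

a = 105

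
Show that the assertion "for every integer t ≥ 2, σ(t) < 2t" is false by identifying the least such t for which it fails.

A counterexample is any integer t ≥ 2 such that the claim fails; we check each in order.
The first 4 eligible values, up to t = 5, all satisfy the conclusion.
t = 6: σ(6) = 12; 12 ≥ 12.
Thus t = 6 disproves the claim, and no smaller t works.

t = 6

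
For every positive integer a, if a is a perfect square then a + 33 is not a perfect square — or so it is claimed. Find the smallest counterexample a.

a = 16

Check each positive integer a in order until a is a perfect square but a + 33 is a perfect square.
a = 1: 1 + 33 = 34, not a perfect square.
a = 4: 4 + 33 = 37, not a perfect square.
a = 9: 9 + 33 = 42, not a perfect square.
a = 16: 16 = 4² and 16 + 33 = 49 = 7².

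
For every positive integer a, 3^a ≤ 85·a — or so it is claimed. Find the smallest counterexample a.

a = 6

For a = 1, 2, 3, 4, 5 the conclusion holds.
a = 6: 3^a = 729 and 85·a = 510, so 729 > 510.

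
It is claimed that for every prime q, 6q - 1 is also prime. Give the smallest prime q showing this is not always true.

q = 11

A counterexample is any prime q such that 6q - 1 is not prime; we check each in order.
q = 2: 6q - 1 = 11, prime.
q = 3: 6q - 1 = 17, prime.
q = 5: 6q - 1 = 29, prime.
q = 7: 6q - 1 = 41, prime.
q = 11: 6q - 1 = 65 = 5 × 13, not prime.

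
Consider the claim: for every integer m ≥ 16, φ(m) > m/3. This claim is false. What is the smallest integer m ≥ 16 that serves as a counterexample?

Check each integer m ≥ 16 in order until the claim fails.
For m = 16, 17 the conclusion holds.
m = 18: φ(18) = 6 and 18/3 = 6, so φ(18) ≤ 18/3.
Hence m = 18 is a counterexample.

m = 18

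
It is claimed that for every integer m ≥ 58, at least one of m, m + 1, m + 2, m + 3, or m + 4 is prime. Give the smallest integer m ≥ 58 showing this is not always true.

m = 62

We need the least integer m ≥ 58 for which m, m + 1, m + 2, m + 3, m + 4 are all composite.
m = 58: 59 is prime.
m = 59: 59 is prime.
m = 60: 61 is prime.
m = 61: 61 is prime.
m = 62: 62 = 2 × 31; 63 = 3 × 21; 64 = 2 × 32; 65 = 5 × 13; 66 = 2 × 33 — all composite.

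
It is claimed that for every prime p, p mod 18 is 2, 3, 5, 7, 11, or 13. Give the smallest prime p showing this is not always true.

p = 17

A counterexample is any prime p such that the claim fails; we check each in order.
p = 2: 2 mod 18 = 2.
p = 3: 3 mod 18 = 3.
p = 5: 5 mod 18 = 5.
p = 7: 7 mod 18 = 7.
p = 11: 11 mod 18 = 11.
p = 13: 13 mod 18 = 13.
p = 17: 17 mod 18 = 17 — not in {2, 3, 5, 7, 11, 13}.
Hence p = 17 is a counterexample.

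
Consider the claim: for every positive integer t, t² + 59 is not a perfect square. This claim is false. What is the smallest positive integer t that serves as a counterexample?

t = 29

For t = 1, 2, 3, 4, …, 26, 27, 28 the conclusion holds.
t = 29: 29² + 59 = 900 = 30², a perfect square.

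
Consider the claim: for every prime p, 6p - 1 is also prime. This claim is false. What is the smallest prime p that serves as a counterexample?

Check each prime p in order until 6p - 1 is not prime.
p = 2: 6p - 1 = 11, prime.
p = 3: 6p - 1 = 17, prime.
p = 5: 6p - 1 = 29, prime.
p = 7: 6p - 1 = 41, prime.
p = 11: 6p - 1 = 65 = 5 × 13, not prime.
Thus p = 11 disproves the claim, and no smaller p works.

p = 11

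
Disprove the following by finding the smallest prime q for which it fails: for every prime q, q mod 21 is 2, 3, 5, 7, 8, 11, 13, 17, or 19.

For q = 2, 3, 5, 7, 11, 13, 17, 19, 23, 29 the conclusion holds.
q = 31: 31 mod 21 = 10 — not in {2, 3, 5, 7, 8, 11, 13, 17, 19}.

q = 31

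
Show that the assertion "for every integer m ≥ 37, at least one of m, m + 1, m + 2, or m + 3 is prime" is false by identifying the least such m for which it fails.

m = 48

We need the least integer m ≥ 37 for which m, m + 1, m + 2, m + 3 are all composite.
For m = 37, 38, 39, 40, …, 45, 46, 47 the conclusion holds.
m = 48: 48 = 2 × 24; 49 = 7 × 7; 50 = 2 × 25; 51 = 3 × 17 — all composite.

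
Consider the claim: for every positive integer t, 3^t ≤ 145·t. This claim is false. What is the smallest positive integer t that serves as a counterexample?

The first 6 eligible values, up to t = 6, all satisfy the conclusion.
t = 7: 3^t = 2187 and 145·t = 1015, so 2187 > 1015.

t = 7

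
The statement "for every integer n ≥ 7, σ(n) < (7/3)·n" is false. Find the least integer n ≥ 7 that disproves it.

n = 12

Check each integer n ≥ 7 in order until the claim fails.
The first 5 eligible values, up to n = 11, all satisfy the conclusion.
n = 12: σ(12) = 28; 28 ≥ 28.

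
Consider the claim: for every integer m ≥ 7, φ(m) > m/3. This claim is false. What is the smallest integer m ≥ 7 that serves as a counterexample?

A counterexample is any integer m ≥ 7 such that the claim fails; we check each in order.
m = 7: φ(7) = 6 and 7/3 = 7/3, so φ(7) > 7/3.
m = 8: φ(8) = 4 and 8/3 = 8/3, so φ(8) > 8/3.
m = 9: φ(9) = 6 and 9/3 = 3, so φ(9) > 9/3.
m = 10: φ(10) = 4 and 10/3 = 10/3, so φ(10) > 10/3.
m = 11: φ(11) = 10 and 11/3 = 11/3, so φ(11) > 11/3.
m = 12: φ(12) = 4 and 12/3 = 4, so φ(12) ≤ 12/3.
Hence m = 12 is a counterexample.

m = 12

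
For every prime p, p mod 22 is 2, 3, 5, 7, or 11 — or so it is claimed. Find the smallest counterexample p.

We need the least prime p for which the claim fails.
The first 5 eligible values, up to p = 11, all satisfy the conclusion.
p = 13: 13 mod 22 = 13 — not in {2, 3, 5, 7, 11}.
So p = 13 is the smallest counterexample.

p = 13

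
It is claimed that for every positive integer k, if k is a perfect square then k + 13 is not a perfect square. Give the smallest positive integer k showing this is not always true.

k = 1: 1 + 13 = 14, not a perfect square.
k = 4: 4 + 13 = 17, not a perfect square.
k = 9: 9 + 13 = 22, not a perfect square.
k = 16: 16 + 13 = 29, not a perfect square.
k = 25: 25 + 13 = 38, not a perfect square.
k = 36: 36 = 6² and 36 + 13 = 49 = 7².
Thus k = 36 disproves the claim, and no smaller k works.

k = 36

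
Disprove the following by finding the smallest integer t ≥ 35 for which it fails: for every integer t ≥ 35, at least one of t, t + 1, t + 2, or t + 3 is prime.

t = 48

Check each integer t ≥ 35 in order until t, t + 1, t + 2, t + 3 are all composite.
For t = 35, 36, 37, 38, …, 45, 46, 47 the conclusion holds.
t = 48: 48 = 2 × 24; 49 = 7 × 7; 50 = 2 × 25; 51 = 3 × 17 — all composite.
Hence t = 48 is a counterexample.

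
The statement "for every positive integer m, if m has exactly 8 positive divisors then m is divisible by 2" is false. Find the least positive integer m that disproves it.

Check each positive integer m in order until m has exactly 8 positive divisors but m is not divisible by 2.
For m = 24, 30, 40, 42, …, 88, 102, 104 the conclusion holds.
m = 105: τ(105) = 8; 105 mod 2 = 1.

m = 105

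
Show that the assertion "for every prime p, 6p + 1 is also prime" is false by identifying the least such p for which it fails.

p = 19

We need the least prime p for which 6p + 1 is not prime.
p = 2: 6p + 1 = 13, prime.
p = 3: 6p + 1 = 19, prime.
p = 5: 6p + 1 = 31, prime.
p = 7: 6p + 1 = 43, prime.
p = 11: 6p + 1 = 67, prime.
p = 13: 6p + 1 = 79, prime.
p = 17: 6p + 1 = 103, prime.
p = 19: 6p + 1 = 115 = 5 × 23, not prime.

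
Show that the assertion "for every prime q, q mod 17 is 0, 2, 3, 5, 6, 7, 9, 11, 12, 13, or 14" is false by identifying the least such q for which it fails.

A counterexample is any prime q such that the claim fails; we check each in order.
For q = 2, 3, 5, 7, …, 43, 47, 53 the conclusion holds.
q = 59: 59 mod 17 = 8 — not in {0, 2, 3, 5, 6, 7, 9, 11, 12, 13, 14}.
Thus q = 59 disproves the claim, and no smaller q works.

q = 59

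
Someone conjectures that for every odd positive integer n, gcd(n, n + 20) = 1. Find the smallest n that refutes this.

Check each odd positive integer n in order until gcd(n, n + 20) > 1.
For n = 1, 3 the conclusion holds.
n = 5: gcd(5, 25) = 5.
So n = 5 is the smallest counterexample.

n = 5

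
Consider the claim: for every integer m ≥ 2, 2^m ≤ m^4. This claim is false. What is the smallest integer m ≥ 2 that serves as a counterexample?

We need the least integer m ≥ 2 for which 2^m > m^4.
The first 15 eligible values, up to m = 16, all satisfy the conclusion.
m = 17: 2^m = 131072 and m^4 = 83521, so 131072 > 83521.
Hence m = 17 is a counterexample.

m = 17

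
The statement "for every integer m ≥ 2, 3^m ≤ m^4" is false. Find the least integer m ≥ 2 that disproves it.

m = 8

A counterexample is any integer m ≥ 2 such that 3^m > m^4; we check each in order.
The first 6 eligible values, up to m = 7, all satisfy the conclusion.
m = 8: 3^m = 6561 and m^4 = 4096, so 6561 > 4096.
Thus m = 8 disproves the claim, and no smaller m works.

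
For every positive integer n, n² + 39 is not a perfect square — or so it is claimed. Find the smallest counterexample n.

For n = 1, 2, 3, 4 the conclusion holds.
n = 5: 5² + 39 = 64 = 8², a perfect square.

n = 5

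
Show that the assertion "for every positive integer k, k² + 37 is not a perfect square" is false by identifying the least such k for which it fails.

Check each positive integer k in order until k² + 37 is a perfect square.
For k = 1, 2, 3, 4, …, 15, 16, 17 the conclusion holds.
k = 18: 18² + 37 = 361 = 19², a perfect square.

k = 18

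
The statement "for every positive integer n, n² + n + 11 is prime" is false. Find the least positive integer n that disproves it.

Check each positive integer n in order until n² + n + 11 is not prime.
For n = 1, 2, 3, 4, 5, 6, 7, 8, 9 the conclusion holds.
n = 10: n² + n + 11 = 121 = 11 × 11, composite.
Thus n = 10 disproves the claim, and no smaller n works.

n = 10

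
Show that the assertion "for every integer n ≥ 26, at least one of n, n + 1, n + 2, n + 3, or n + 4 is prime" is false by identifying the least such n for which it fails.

n = 32

We need the least integer n ≥ 26 for which n, n + 1, n + 2, n + 3, n + 4 are all composite.
The first 6 eligible values, up to n = 31, all satisfy the conclusion.
n = 32: 32 = 2 × 16; 33 = 3 × 11; 34 = 2 × 17; 35 = 5 × 7; 36 = 2 × 18 — all composite.
Hence n = 32 is a counterexample.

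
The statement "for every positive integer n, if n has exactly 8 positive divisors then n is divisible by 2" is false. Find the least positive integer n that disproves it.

n = 105

A counterexample is any positive integer n such that n has exactly 8 positive divisors but n is not divisible by 2; we check each in order.
The first 12 eligible values, up to n = 104, all satisfy the conclusion.
n = 105: τ(105) = 8; 105 mod 2 = 1.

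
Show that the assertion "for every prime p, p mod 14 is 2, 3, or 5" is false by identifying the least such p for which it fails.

We need the least prime p for which the claim fails.
p = 2: 2 mod 14 = 2.
p = 3: 3 mod 14 = 3.
p = 5: 5 mod 14 = 5.
p = 7: 7 mod 14 = 7 — not in {2, 3, 5}.

p = 7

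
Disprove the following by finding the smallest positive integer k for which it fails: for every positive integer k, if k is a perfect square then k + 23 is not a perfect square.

Check each positive integer k in order until k is a perfect square but k + 23 is a perfect square.
For k = 1, 4, 9, 16, 25, 36, 49, 64, 81, 100 the conclusion holds.
k = 121: 121 = 11² and 121 + 23 = 144 = 12².

k = 121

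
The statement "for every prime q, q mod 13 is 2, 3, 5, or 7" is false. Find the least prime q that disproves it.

q = 11

q = 2: 2 mod 13 = 2.
q = 3: 3 mod 13 = 3.
q = 5: 5 mod 13 = 5.
q = 7: 7 mod 13 = 7.
q = 11: 11 mod 13 = 11 — not in {2, 3, 5, 7}.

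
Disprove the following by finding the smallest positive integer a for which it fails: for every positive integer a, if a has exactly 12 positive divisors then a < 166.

a = 198

A counterexample is any positive integer a such that a has exactly 12 positive divisors but the claim fails; we check each in order.
For a = 60, 72, 84, 90, …, 150, 156, 160 the conclusion holds.
a = 198: τ(198) = 12; 198 ≥ 166.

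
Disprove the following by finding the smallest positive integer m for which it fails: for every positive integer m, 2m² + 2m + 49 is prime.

m = 6

Check each positive integer m in order until 2m² + 2m + 49 is not prime.
For m = 1, 2, 3, 4, 5 the conclusion holds.
m = 6: 2m² + 2m + 49 = 133 = 7 × 19, composite.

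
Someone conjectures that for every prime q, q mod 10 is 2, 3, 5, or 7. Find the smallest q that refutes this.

q = 11

For q = 2, 3, 5, 7 the conclusion holds.
q = 11: 11 mod 10 = 1 — not in {2, 3, 5, 7}.
So q = 11 is the smallest counterexample.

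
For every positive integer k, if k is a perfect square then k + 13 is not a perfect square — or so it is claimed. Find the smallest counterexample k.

For k = 1, 4, 9, 16, 25 the conclusion holds.
k = 36: 36 = 6² and 36 + 13 = 49 = 7².

k = 36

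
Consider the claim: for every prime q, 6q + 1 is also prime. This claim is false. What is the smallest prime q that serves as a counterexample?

A counterexample is any prime q such that 6q + 1 is not prime; we check each in order.
q = 2: 6q + 1 = 13, prime.
q = 3: 6q + 1 = 19, prime.
q = 5: 6q + 1 = 31, prime.
q = 7: 6q + 1 = 43, prime.
q = 11: 6q + 1 = 67, prime.
q = 13: 6q + 1 = 79, prime.
q = 17: 6q + 1 = 103, prime.
q = 19: 6q + 1 = 115 = 5 × 23, not prime.

q = 19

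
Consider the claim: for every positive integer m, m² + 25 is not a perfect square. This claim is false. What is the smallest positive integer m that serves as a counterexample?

m = 12

Check each positive integer m in order until m² + 25 is a perfect square.
For m = 1, 2, 3, 4, …, 9, 10, 11 the conclusion holds.
m = 12: 12² + 25 = 169 = 13², a perfect square.
Thus m = 12 disproves the claim, and no smaller m works.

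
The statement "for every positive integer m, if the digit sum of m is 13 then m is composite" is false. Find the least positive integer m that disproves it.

m = 67

A counterexample is any positive integer m such that the digit sum of m is 13 but m is prime; we check each in order.
For m = 49, 58 the conclusion holds.
m = 67: digit sum 13; 67 is prime, not composite.
Thus m = 67 disproves the claim, and no smaller m works.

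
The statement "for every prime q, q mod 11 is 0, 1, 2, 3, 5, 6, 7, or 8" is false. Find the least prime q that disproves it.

Check each prime q in order until the claim fails.
The first 10 eligible values, up to q = 29, all satisfy the conclusion.
q = 31: 31 mod 11 = 9 — not in {0, 1, 2, 3, 5, 6, 7, 8}.

q = 31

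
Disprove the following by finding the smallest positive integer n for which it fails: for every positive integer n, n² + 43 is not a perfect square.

Check each positive integer n in order until n² + 43 is a perfect square.
For n = 1, 2, 3, 4, …, 18, 19, 20 the conclusion holds.
n = 21: 21² + 43 = 484 = 22², a perfect square.
So n = 21 is the smallest counterexample.

n = 21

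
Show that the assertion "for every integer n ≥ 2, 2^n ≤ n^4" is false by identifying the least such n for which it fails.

n = 17

A counterexample is any integer n ≥ 2 such that 2^n > n^4; we check each in order.
For n = 2, 3, 4, 5, …, 14, 15, 16 the conclusion holds.
n = 17: 2^n = 131072 and n^4 = 83521, so 131072 > 83521.
Thus n = 17 disproves the claim, and no smaller n works.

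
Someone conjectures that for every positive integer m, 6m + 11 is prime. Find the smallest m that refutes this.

m = 1: 6m + 11 = 17, prime.
m = 2: 6m + 11 = 23, prime.
m = 3: 6m + 11 = 29, prime.
m = 4: 6m + 11 = 35 = 5 × 7, composite.
Hence m = 4 is a counterexample.

m = 4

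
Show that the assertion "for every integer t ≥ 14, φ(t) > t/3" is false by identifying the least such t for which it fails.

t = 14: φ(14) = 6 and 14/3 = 14/3, so φ(14) > 14/3.
t = 15: φ(15) = 8 and 15/3 = 5, so φ(15) > 15/3.
t = 16: φ(16) = 8 and 16/3 = 16/3, so φ(16) > 16/3.
t = 17: φ(17) = 16 and 17/3 = 17/3, so φ(17) > 17/3.
t = 18: φ(18) = 6 and 18/3 = 6, so φ(18) ≤ 18/3.
Hence t = 18 is a counterexample.

t = 18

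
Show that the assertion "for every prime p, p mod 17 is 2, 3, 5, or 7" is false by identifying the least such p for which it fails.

p = 11

Check each prime p in order until the claim fails.
p = 2: 2 mod 17 = 2.
p = 3: 3 mod 17 = 3.
p = 5: 5 mod 17 = 5.
p = 7: 7 mod 17 = 7.
p = 11: 11 mod 17 = 11 — not in {2, 3, 5, 7}.
Thus p = 11 disproves the claim, and no smaller p works.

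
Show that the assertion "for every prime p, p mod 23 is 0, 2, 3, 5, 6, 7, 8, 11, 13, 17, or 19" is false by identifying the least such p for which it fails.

p = 37

Check each prime p in order until the claim fails.
For p = 2, 3, 5, 7, …, 23, 29, 31 the conclusion holds.
p = 37: 37 mod 23 = 14 — not in {0, 2, 3, 5, 6, 7, 8, 11, 13, 17, 19}.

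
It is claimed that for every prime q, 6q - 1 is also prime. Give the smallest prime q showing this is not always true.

q = 11

The first 4 eligible values, up to q = 7, all satisfy the conclusion.
q = 11: 6q - 1 = 65 = 5 × 13, not prime.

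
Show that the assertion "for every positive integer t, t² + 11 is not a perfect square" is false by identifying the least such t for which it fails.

Check each positive integer t in order until t² + 11 is a perfect square.
For t = 1, 2, 3, 4 the conclusion holds.
t = 5: 5² + 11 = 36 = 6², a perfect square.

t = 5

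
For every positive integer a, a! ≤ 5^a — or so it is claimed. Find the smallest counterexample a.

For a = 1, 2, 3, 4, …, 9, 10, 11 the conclusion holds.
a = 12: a! = 479001600 and 5^a = 244140625, so 479001600 > 244140625.
So a = 12 is the smallest counterexample.

a = 12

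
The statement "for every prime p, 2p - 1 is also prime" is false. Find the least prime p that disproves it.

p = 5

A counterexample is any prime p such that 2p - 1 is not prime; we check each in order.
For p = 2, 3 the conclusion holds.
p = 5: 2p - 1 = 9 = 3 × 3, not prime.
Hence p = 5 is a counterexample.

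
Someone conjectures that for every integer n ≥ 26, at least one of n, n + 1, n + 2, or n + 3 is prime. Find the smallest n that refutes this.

n = 32

A counterexample is any integer n ≥ 26 such that n, n + 1, n + 2, n + 3 are all composite; we check each in order.
n = 26: 29 is prime.
n = 27: 29 is prime.
n = 28: 29 is prime.
n = 29: 29 is prime.
n = 30: 31 is prime.
n = 31: 31 is prime.
n = 32: 32 = 2 × 16; 33 = 3 × 11; 34 = 2 × 17; 35 = 5 × 7 — all composite.
So n = 32 is the smallest counterexample.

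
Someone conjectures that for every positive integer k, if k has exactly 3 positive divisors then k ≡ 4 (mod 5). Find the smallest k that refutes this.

Check each positive integer k in order until k has exactly 3 positive divisors but the claim fails.
k = 4: τ(4) = 3; 4 ≡ 4 (mod 5).
k = 9: τ(9) = 3; 9 ≡ 4 (mod 5).
k = 25: τ(25) = 3; 25 ≡ 0 (mod 5).
So k = 25 is the smallest counterexample.

k = 25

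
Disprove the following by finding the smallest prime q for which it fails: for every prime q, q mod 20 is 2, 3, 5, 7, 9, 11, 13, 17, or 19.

q = 41

We need the least prime q for which the claim fails.
The first 12 eligible values, up to q = 37, all satisfy the conclusion.
q = 41: 41 mod 20 = 1 — not in {2, 3, 5, 7, 9, 11, 13, 17, 19}.
Thus q = 41 disproves the claim, and no smaller q works.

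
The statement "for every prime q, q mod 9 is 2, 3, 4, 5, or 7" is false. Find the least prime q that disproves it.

q = 17

A counterexample is any prime q such that the claim fails; we check each in order.
For q = 2, 3, 5, 7, 11, 13 the conclusion holds.
q = 17: 17 mod 9 = 8 — not in {2, 3, 4, 5, 7}.
Hence q = 17 is a counterexample.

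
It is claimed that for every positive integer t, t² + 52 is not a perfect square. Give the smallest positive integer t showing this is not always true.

t = 12

We need the least positive integer t for which t² + 52 is a perfect square.
For t = 1, 2, 3, 4, …, 9, 10, 11 the conclusion holds.
t = 12: 12² + 52 = 196 = 14², a perfect square.
So t = 12 is the smallest counterexample.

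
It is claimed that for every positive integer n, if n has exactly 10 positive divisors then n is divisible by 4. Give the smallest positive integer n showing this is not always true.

n = 162

A counterexample is any positive integer n such that n has exactly 10 positive divisors but n is not divisible by 4; we check each in order.
n = 48: τ(48) = 10; 48 mod 4 = 0.
n = 80: τ(80) = 10; 80 mod 4 = 0.
n = 112: τ(112) = 10; 112 mod 4 = 0.
n = 162: τ(162) = 10; 162 mod 4 = 2.
Hence n = 162 is a counterexample.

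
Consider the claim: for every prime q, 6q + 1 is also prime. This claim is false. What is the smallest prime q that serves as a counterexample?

q = 19

We need the least prime q for which 6q + 1 is not prime.
q = 2: 6q + 1 = 13, prime.
q = 3: 6q + 1 = 19, prime.
q = 5: 6q + 1 = 31, prime.
q = 7: 6q + 1 = 43, prime.
q = 11: 6q + 1 = 67, prime.
q = 13: 6q + 1 = 79, prime.
q = 17: 6q + 1 = 103, prime.
q = 19: 6q + 1 = 115 = 5 × 23, not prime.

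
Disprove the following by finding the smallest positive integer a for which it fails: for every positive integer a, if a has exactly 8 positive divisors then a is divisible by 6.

a = 40

Check each positive integer a in order until a has exactly 8 positive divisors but a is not divisible by 6.
For a = 24, 30 the conclusion holds.
a = 40: τ(40) = 8; 40 mod 6 = 4.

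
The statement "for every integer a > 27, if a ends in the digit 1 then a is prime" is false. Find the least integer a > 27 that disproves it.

a = 51

A counterexample is any integer a > 27 such that a ends in the digit 1 but a is not prime; we check each in order.
For a = 31, 41 the conclusion holds.
a = 51: 51 ends in 1; 51 = 3 × 17, composite.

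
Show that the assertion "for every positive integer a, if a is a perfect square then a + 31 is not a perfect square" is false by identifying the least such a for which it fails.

a = 225

Check each positive integer a in order until a is a perfect square but a + 31 is a perfect square.
The first 14 eligible values, up to a = 196, all satisfy the conclusion.
a = 225: 225 = 15² and 225 + 31 = 256 = 16².
Thus a = 225 disproves the claim, and no smaller a works.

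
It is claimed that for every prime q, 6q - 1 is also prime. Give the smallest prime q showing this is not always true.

q = 11

A counterexample is any prime q such that 6q - 1 is not prime; we check each in order.
The first 4 eligible values, up to q = 7, all satisfy the conclusion.
q = 11: 6q - 1 = 65 = 5 × 13, not prime.
So q = 11 is the smallest counterexample.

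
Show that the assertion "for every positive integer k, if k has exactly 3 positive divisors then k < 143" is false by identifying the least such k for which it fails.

k = 169

Check each positive integer k in order until k has exactly 3 positive divisors but the claim fails.
k = 4: τ(4) = 3; 4 < 143.
k = 9: τ(9) = 3; 9 < 143.
k = 25: τ(25) = 3; 25 < 143.
k = 49: τ(49) = 3; 49 < 143.
k = 121: τ(121) = 3; 121 < 143.
k = 169: τ(169) = 3; 169 ≥ 143.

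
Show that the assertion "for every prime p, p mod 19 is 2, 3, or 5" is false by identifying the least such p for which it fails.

We need the least prime p for which the claim fails.
p = 2: 2 mod 19 = 2.
p = 3: 3 mod 19 = 3.
p = 5: 5 mod 19 = 5.
p = 7: 7 mod 19 = 7 — not in {2, 3, 5}.

p = 7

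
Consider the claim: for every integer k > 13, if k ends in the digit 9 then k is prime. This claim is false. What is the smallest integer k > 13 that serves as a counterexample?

k = 39

We need the least integer k > 13 for which k ends in the digit 9 but k is not prime.
For k = 19, 29 the conclusion holds.
k = 39: 39 ends in 9; 39 = 3 × 13, composite.
Hence k = 39 is a counterexample.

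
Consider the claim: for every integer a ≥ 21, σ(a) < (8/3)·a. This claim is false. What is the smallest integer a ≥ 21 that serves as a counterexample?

a = 60

The first 39 eligible values, up to a = 59, all satisfy the conclusion.
a = 60: σ(60) = 168; 168 ≥ 160.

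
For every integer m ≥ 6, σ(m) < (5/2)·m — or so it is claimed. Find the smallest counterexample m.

Check each integer m ≥ 6 in order until the claim fails.
For m = 6, 7, 8, 9, …, 21, 22, 23 the conclusion holds.
m = 24: σ(24) = 60; 60 ≥ 60.

m = 24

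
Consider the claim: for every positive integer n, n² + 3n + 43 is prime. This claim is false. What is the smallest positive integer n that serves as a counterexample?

A counterexample is any positive integer n such that n² + 3n + 43 is not prime; we check each in order.
The first 38 eligible values, up to n = 38, all satisfy the conclusion.
n = 39: n² + 3n + 43 = 1681 = 41 × 41, composite.
So n = 39 is the smallest counterexample.

n = 39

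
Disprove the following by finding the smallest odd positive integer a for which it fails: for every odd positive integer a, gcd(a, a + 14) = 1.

Check each odd positive integer a in order until gcd(a, a + 14) > 1.
For a = 1, 3, 5 the conclusion holds.
a = 7: gcd(7, 21) = 7.
Hence a = 7 is a counterexample.

a = 7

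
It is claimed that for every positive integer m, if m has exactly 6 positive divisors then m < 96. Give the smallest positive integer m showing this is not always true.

m = 98

We need the least positive integer m for which m has exactly 6 positive divisors but the claim fails.
For m = 12, 18, 20, 28, …, 75, 76, 92 the conclusion holds.
m = 98: τ(98) = 6; 98 ≥ 96.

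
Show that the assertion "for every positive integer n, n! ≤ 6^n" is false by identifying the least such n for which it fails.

n = 14

We need the least positive integer n for which n! > 6^n.
For n = 1, 2, 3, 4, …, 11, 12, 13 the conclusion holds.
n = 14: n! = 87178291200 and 6^n = 78364164096, so 87178291200 > 78364164096.
So n = 14 is the smallest counterexample.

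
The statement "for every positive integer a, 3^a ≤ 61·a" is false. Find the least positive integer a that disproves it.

a = 6

A counterexample is any positive integer a such that 3^a > 61·a; we check each in order.
For a = 1, 2, 3, 4, 5 the conclusion holds.
a = 6: 3^a = 729 and 61·a = 366, so 729 > 366.
Hence a = 6 is a counterexample.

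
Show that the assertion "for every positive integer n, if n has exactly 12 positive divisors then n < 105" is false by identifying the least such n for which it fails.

n = 108

For n = 60, 72, 84, 90, 96 the conclusion holds.
n = 108: τ(108) = 12; 108 ≥ 105.
So n = 108 is the smallest counterexample.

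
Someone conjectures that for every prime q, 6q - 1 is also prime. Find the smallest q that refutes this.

Check each prime q in order until 6q - 1 is not prime.
The first 4 eligible values, up to q = 7, all satisfy the conclusion.
q = 11: 6q - 1 = 65 = 5 × 13, not prime.

q = 11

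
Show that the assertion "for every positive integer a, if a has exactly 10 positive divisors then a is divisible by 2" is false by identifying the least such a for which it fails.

Check each positive integer a in order until a has exactly 10 positive divisors but a is not divisible by 2.
The first 9 eligible values, up to a = 368, all satisfy the conclusion.
a = 405: τ(405) = 10; 405 mod 2 = 1.
Thus a = 405 disproves the claim, and no smaller a works.

a = 405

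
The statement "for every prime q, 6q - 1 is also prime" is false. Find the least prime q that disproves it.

q = 11

Check each prime q in order until 6q - 1 is not prime.
For q = 2, 3, 5, 7 the conclusion holds.
q = 11: 6q - 1 = 65 = 5 × 13, not prime.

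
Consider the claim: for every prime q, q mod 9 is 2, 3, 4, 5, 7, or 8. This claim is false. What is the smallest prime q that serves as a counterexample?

We need the least prime q for which the claim fails.
The first 7 eligible values, up to q = 17, all satisfy the conclusion.
q = 19: 19 mod 9 = 1 — not in {2, 3, 4, 5, 7, 8}.
Thus q = 19 disproves the claim, and no smaller q works.

q = 19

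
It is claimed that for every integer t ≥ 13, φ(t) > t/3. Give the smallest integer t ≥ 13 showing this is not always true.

t = 18

The first 5 eligible values, up to t = 17, all satisfy the conclusion.
t = 18: φ(18) = 6 and 18/3 = 6, so φ(18) ≤ 18/3.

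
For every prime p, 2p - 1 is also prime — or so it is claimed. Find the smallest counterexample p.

We need the least prime p for which 2p - 1 is not prime.
p = 2: 2p - 1 = 3, prime.
p = 3: 2p - 1 = 5, prime.
p = 5: 2p - 1 = 9 = 3 × 3, not prime.

p = 5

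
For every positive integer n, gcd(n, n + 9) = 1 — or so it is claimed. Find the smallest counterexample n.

n = 3

We need the least positive integer n for which gcd(n, n + 9) > 1.
n = 1: gcd(1, 10) = 1.
n = 2: gcd(2, 11) = 1.
n = 3: gcd(3, 12) = 3.
Hence n = 3 is a counterexample.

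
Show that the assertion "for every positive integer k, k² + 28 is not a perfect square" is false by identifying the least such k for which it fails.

We need the least positive integer k for which k² + 28 is a perfect square.
For k = 1, 2, 3, 4, 5 the conclusion holds.
k = 6: 6² + 28 = 64 = 8², a perfect square.
Hence k = 6 is a counterexample.

k = 6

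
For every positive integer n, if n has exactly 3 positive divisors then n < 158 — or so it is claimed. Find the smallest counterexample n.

n = 169

We need the least positive integer n for which n has exactly 3 positive divisors but the claim fails.
n = 4: τ(4) = 3; 4 < 158.
n = 9: τ(9) = 3; 9 < 158.
n = 25: τ(25) = 3; 25 < 158.
n = 49: τ(49) = 3; 49 < 158.
n = 121: τ(121) = 3; 121 < 158.
n = 169: τ(169) = 3; 169 ≥ 158.
So n = 169 is the smallest counterexample.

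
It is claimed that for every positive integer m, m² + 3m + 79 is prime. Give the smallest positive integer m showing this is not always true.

m = 5

For m = 1, 2, 3, 4 the conclusion holds.
m = 5: m² + 3m + 79 = 119 = 7 × 17, composite.
Hence m = 5 is a counterexample.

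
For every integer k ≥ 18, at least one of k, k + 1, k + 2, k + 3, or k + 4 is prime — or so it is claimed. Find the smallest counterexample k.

k = 24

The first 6 eligible values, up to k = 23, all satisfy the conclusion.
k = 24: 24 = 2 × 12; 25 = 5 × 5; 26 = 2 × 13; 27 = 3 × 9; 28 = 2 × 14 — all composite.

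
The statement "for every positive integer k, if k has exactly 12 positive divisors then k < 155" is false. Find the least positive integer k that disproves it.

For k = 60, 72, 84, 90, 96, 108, 126, 132, 140, 150 the conclusion holds.
k = 156: τ(156) = 12; 156 ≥ 155.
So k = 156 is the smallest counterexample.

k = 156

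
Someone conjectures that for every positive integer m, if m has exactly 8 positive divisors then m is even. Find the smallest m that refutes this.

A counterexample is any positive integer m such that m has exactly 8 positive divisors but m is odd; we check each in order.
The first 12 eligible values, up to m = 104, all satisfy the conclusion.
m = 105: divisors of 105: 1, 3, 5, 7, 15, 21, 35, 105; 105 is odd.

m = 105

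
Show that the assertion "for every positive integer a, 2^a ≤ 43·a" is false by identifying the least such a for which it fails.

a = 9

We need the least positive integer a for which 2^a > 43·a.
For a = 1, 2, 3, 4, 5, 6, 7, 8 the conclusion holds.
a = 9: 2^a = 512 and 43·a = 387, so 512 > 387.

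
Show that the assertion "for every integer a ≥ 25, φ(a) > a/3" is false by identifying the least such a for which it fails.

a = 30

Check each integer a ≥ 25 in order until the claim fails.
a = 25: φ(25) = 20 and 25/3 = 25/3, so φ(25) > 25/3.
a = 26: φ(26) = 12 and 26/3 = 26/3, so φ(26) > 26/3.
a = 27: φ(27) = 18 and 27/3 = 9, so φ(27) > 27/3.
a = 28: φ(28) = 12 and 28/3 = 28/3, so φ(28) > 28/3.
a = 29: φ(29) = 28 and 29/3 = 29/3, so φ(29) > 29/3.
a = 30: φ(30) = 8 and 30/3 = 10, so φ(30) ≤ 30/3.
Hence a = 30 is a counterexample.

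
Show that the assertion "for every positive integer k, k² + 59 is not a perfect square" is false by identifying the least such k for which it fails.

k = 29

A counterexample is any positive integer k such that k² + 59 is a perfect square; we check each in order.
For k = 1, 2, 3, 4, …, 26, 27, 28 the conclusion holds.
k = 29: 29² + 59 = 900 = 30², a perfect square.
Thus k = 29 disproves the claim, and no smaller k works.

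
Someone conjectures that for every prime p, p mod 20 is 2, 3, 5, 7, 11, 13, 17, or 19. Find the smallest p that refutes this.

p = 29

We need the least prime p for which the claim fails.
For p = 2, 3, 5, 7, 11, 13, 17, 19, 23 the conclusion holds.
p = 29: 29 mod 20 = 9 — not in {2, 3, 5, 7, 11, 13, 17, 19}.
Hence p = 29 is a counterexample.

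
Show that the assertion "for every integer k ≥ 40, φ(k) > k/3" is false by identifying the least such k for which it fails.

Check each integer k ≥ 40 in order until the claim fails.
For k = 40, 41 the conclusion holds.
k = 42: φ(42) = 12 and 42/3 = 14, so φ(42) ≤ 42/3.
So k = 42 is the smallest counterexample.

k = 42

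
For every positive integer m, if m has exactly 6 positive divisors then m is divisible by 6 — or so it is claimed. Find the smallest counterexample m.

Check each positive integer m in order until m has exactly 6 positive divisors but m is not divisible by 6.
For m = 12, 18 the conclusion holds.
m = 20: τ(20) = 6; 20 mod 6 = 2.
So m = 20 is the smallest counterexample.

m = 20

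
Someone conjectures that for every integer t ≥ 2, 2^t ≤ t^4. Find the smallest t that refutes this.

t = 17

We need the least integer t ≥ 2 for which 2^t > t^4.
For t = 2, 3, 4, 5, …, 14, 15, 16 the conclusion holds.
t = 17: 2^t = 131072 and t^4 = 83521, so 131072 > 83521.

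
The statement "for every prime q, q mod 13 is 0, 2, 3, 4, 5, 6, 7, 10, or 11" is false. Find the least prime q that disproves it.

We need the least prime q for which the claim fails.
For q = 2, 3, 5, 7, …, 37, 41, 43 the conclusion holds.
q = 47: 47 mod 13 = 8 — not in {0, 2, 3, 4, 5, 6, 7, 10, 11}.

q = 47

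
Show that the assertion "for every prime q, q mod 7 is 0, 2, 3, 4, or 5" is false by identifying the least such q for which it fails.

q = 13

Check each prime q in order until the claim fails.
q = 2: 2 mod 7 = 2.
q = 3: 3 mod 7 = 3.
q = 5: 5 mod 7 = 5.
q = 7: 7 mod 7 = 0.
q = 11: 11 mod 7 = 4.
q = 13: 13 mod 7 = 6 — not in {0, 2, 3, 4, 5}.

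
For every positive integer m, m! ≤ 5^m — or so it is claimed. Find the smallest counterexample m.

m = 12

We need the least positive integer m for which m! > 5^m.
For m = 1, 2, 3, 4, …, 9, 10, 11 the conclusion holds.
m = 12: m! = 479001600 and 5^m = 244140625, so 479001600 > 244140625.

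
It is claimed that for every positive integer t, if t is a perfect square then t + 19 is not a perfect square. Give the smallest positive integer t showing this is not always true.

A counterexample is any positive integer t such that t is a perfect square but t + 19 is a perfect square; we check each in order.
The first 8 eligible values, up to t = 64, all satisfy the conclusion.
t = 81: 81 = 9² and 81 + 19 = 100 = 10².
So t = 81 is the smallest counterexample.

t = 81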